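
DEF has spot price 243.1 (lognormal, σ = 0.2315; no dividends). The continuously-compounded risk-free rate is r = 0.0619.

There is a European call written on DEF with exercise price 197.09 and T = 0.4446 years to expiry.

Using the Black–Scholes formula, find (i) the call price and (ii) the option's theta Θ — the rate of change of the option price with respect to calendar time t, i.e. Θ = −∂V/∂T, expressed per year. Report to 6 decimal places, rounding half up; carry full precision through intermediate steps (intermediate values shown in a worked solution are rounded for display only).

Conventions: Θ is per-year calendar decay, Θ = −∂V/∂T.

σ√T = 0.2315·√0.4446 = 0.154360
d₁ = (ln(S/K) + (r+σ²/2)T) / (σ√T) = (ln(243.1/197.09) + (0.0619+0.2315²/2)·0.4446) / 0.154360 = (0.209812 + 0.039434) / 0.154360 = 1.614707
d₂ = d₁ − σ√T = 1.614707 − 0.154360 = 1.460347
e^{−rT} = 0.972855
N(d₁) = 0.946813,  N(d₂) = 0.927903
Call price V = S·N(d₁) − K·e^{−rT}·N(d₂) = 230.170217 − 177.915941 = 52.254276
φ(d₁) = (1/√(2π))·e^{−d₁²/2} = 0.108330
Θ = −S·φ(d₁)·σ/(2√T) − r·K·e^{−rT}·N(d₂) = −4.571598 − 11.012997 = -15.584594

price = 52.254276
Θ = -15.584594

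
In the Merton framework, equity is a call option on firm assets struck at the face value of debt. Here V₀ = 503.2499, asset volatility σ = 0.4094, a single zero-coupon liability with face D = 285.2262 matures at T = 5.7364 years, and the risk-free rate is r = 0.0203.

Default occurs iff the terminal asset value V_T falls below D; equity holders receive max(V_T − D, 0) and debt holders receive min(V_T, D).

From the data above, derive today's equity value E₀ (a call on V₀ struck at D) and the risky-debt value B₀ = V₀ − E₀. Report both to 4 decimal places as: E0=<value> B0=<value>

With assets at 503.2499 and a single debt payment of 285.2262 at 5.7364 years:
d₁ = [ln(V₀/D) + (r + σ²/2)T] / (σ√T)
   = [ln(503.2499/285.2262) + (0.0203 + 0.5·0.4094²)·5.7364] / (0.4094·√5.7364)
   = [0.567804 + 0.597183] / 0.980545 = 1.188102
d₂ = d₁ − σ√T = 1.188102 − 0.980545 = 0.207557
N(d₁) = 0.882603,  N(d₂) = 0.582213,  e^(−rT) = 0.890076
E₀ = V₀·N(d₁) − D·e^(−rT)·N(d₂)
   = 503.2499·0.882603 − 285.2262·0.890076·0.582213 = 296.362098
B₀ = V₀ − E₀ = 503.2499 − 296.362098 = 206.887802

E0=296.3621 B0=206.8878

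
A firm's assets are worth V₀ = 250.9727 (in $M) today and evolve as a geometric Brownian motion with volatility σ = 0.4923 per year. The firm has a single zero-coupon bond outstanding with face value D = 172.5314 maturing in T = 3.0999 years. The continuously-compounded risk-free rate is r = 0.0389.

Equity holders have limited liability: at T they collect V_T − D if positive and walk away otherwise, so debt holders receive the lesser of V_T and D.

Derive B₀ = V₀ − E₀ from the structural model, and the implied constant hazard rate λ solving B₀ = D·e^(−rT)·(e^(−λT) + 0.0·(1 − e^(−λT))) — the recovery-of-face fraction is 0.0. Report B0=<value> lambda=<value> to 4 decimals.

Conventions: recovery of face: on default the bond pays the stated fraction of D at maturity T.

B0=124.3880 lambda=0.0666

With assets at 250.9727 and a single debt payment of 172.5314 at 3.0999 years:
d₁ = [ln(V₀/D) + (r + σ²/2)T] / (σ√T)
   = [ln(250.9727/172.5314) + (0.0389 + 0.5·0.4923²)·3.0999] / (0.4923·√3.0999)
   = [0.374765 + 0.496231] / 0.866770 = 1.004876
d₂ = d₁ − σ√T = 1.004876 − 0.866770 = 0.138106
N(d₁) = 0.842522,  N(d₂) = 0.554922,  e^(−rT) = 0.886401
E₀ = V₀·N(d₁) − D·e^(−rT)·N(d₂)
   = 250.9727·0.842522 − 172.5314·0.886401·0.554922 = 126.584665
B₀ = V₀ − E₀ = 250.9727 − 126.584665 = 124.388035
e^(−λT) = (B₀·e^(rT)/D − 0)/(1 − 0) = (124.3880·1.128158/172.5314 − 0)/1 = 0.81335515
λ = −ln(0.81335515)/3.0999 = 0.066643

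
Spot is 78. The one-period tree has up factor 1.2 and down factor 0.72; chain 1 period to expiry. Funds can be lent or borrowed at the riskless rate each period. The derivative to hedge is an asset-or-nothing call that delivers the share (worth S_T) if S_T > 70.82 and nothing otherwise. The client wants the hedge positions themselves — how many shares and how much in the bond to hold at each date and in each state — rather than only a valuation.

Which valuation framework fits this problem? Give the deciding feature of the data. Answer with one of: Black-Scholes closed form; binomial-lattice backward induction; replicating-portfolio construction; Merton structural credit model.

framework: replicating-portfolio construction

Key observation: what is demanded is not a single number but the (Δ, B) position at each node of the 1.2/0.72 tree starting at 78; constructing those positions is the replicating-portfolio method.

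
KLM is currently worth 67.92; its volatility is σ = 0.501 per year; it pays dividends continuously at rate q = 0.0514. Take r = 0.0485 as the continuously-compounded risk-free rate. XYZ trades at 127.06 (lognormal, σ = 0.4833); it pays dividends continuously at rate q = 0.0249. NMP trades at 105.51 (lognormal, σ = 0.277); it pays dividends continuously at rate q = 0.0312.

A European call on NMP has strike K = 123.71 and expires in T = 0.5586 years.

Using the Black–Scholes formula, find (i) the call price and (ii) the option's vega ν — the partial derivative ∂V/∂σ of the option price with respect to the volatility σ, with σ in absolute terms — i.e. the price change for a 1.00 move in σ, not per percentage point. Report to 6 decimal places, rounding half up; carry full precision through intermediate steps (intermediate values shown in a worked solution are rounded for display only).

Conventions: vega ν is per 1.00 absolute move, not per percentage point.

σ√T = 0.277·√0.5586 = 0.207029
d₁ = (ln(S/K) + (r−q+σ²/2)T) / (σ√T) = (ln(105.51/123.71) + (0.0485−0.0312+0.277²/2)·0.5586) / 0.207029 = (-0.159134 + 0.031094) / 0.207029 = -0.618466
d₂ = d₁ − σ√T = -0.618466 − 0.207029 = -0.825495
e^{−rT} = 0.973272
e^{−qT} = 0.982723
N(d₁) = 0.268134,  N(d₂) = 0.204545
Call price V = S·e^{−qT}·N(d₁) − K·e^{−rT}·N(d₂) = 27.802027 − 24.627960 = 3.174067
φ(d₁) = (1/√(2π))·e^{−d₁²/2} = 0.329497
ν = S·e^{−qT}·φ(d₁)·√T = 25.534430

price = 3.174067
ν = 25.534430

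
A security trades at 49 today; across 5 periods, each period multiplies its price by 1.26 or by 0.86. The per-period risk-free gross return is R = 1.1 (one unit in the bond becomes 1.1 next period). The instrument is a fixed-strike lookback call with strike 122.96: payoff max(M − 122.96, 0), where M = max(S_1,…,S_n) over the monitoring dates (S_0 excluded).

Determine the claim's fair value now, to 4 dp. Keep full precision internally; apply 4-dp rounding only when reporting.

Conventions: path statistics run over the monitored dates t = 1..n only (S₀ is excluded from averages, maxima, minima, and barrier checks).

Risk-neutral up-probability p* = (R−d)/(u−d) = (1.1−0.86)/(1.26−0.86) = 0.6000; the claim prices as the p*-weighted sum of path payoffs discounted by R^5.
Enumerate all 2^5 = 32 price paths (U = up ×1.26, D = down ×0.86); each path with k up-moves has probability p*^k·(1−p*)^(5−k).
DDDDD: M=42.1400, payoff=0.0000, prob=0.010240
UDDDD: M=61.7400, payoff=0.0000, prob=0.015360
DUDDD: M=53.0964, payoff=0.0000, prob=0.015360
UUDDD: M=77.7924, payoff=0.0000, prob=0.023040
DDUDD: M=45.6629, payoff=0.0000, prob=0.015360
UDUDD: M=66.9015, payoff=0.0000, prob=0.023040
DUUDD: M=66.9015, payoff=0.0000, prob=0.023040
UUUDD: M=98.0184, payoff=0.0000, prob=0.034560
DDDUD: M=42.1400, payoff=0.0000, prob=0.015360
UDDUD: M=61.7400, payoff=0.0000, prob=0.023040
DUDUD: M=57.5353, payoff=0.0000, prob=0.023040
UUDUD: M=84.2958, payoff=0.0000, prob=0.034560
DDUUD: M=57.5353, payoff=0.0000, prob=0.023040
UDUUD: M=84.2958, payoff=0.0000, prob=0.034560
DUUUD: M=84.2958, payoff=0.0000, prob=0.034560
UUUUD: M=123.5032, payoff=0.5432, prob=0.051840
DDDDU: M=42.1400, payoff=0.0000, prob=0.015360
UDDDU: M=61.7400, payoff=0.0000, prob=0.023040
DUDDU: M=53.0964, payoff=0.0000, prob=0.023040
UUDDU: M=77.7924, payoff=0.0000, prob=0.034560
DDUDU: M=49.4803, payoff=0.0000, prob=0.023040
UDUDU: M=72.4944, payoff=0.0000, prob=0.034560
DUUDU: M=72.4944, payoff=0.0000, prob=0.034560
UUUDU: M=106.2128, payoff=0.0000, prob=0.051840
DDDUU: M=49.4803, payoff=0.0000, prob=0.023040
UDDUU: M=72.4944, payoff=0.0000, prob=0.034560
DUDUU: M=72.4944, payoff=0.0000, prob=0.034560
UUDUU: M=106.2128, payoff=0.0000, prob=0.051840
DDUUU: M=72.4944, payoff=0.0000, prob=0.034560
UDUUU: M=106.2128, payoff=0.0000, prob=0.051840
DUUUU: M=106.2128, payoff=0.0000, prob=0.051840
UUUUU: M=155.6140, payoff=32.6540, prob=0.077760
Price = Σ prob·payoff / R^5 = 2.567339 / 1.610510 = 1.5941

price = 1.5941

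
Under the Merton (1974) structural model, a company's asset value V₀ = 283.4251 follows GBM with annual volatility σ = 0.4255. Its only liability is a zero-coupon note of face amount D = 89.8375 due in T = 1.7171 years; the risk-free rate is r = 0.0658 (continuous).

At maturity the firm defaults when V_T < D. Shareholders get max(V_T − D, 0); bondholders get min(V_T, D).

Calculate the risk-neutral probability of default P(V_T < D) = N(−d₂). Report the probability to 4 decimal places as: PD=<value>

PD=0.0236

Apply the equity-as-call identities (strike 89.8375, horizon 1.7171 years):
d₁ = [ln(V₀/D) + (r + σ²/2)T] / (σ√T)
   = [ln(283.4251/89.8375) + (0.0658 + 0.5·0.4255²)·1.7171] / (0.4255·√1.7171)
   = [1.148945 + 0.268426] / 0.557567 = 2.542063
d₂ = d₁ − σ√T = 2.542063 − 0.557567 = 1.984495
risk-neutral PD = N(−d₂) = N(-1.984495) = 0.023600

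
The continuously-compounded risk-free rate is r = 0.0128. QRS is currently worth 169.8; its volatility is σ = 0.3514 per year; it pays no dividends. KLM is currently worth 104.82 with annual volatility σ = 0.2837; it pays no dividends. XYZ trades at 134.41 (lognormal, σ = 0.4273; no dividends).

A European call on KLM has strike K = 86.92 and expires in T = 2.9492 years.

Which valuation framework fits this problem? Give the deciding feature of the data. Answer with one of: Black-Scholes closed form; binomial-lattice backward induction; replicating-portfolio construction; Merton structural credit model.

framework: Black-Scholes closed form

Key observation: everything needed for the exact continuous-time valuation of the European call on KLM (strike 86.92) is given, and no feature rules the closed form out.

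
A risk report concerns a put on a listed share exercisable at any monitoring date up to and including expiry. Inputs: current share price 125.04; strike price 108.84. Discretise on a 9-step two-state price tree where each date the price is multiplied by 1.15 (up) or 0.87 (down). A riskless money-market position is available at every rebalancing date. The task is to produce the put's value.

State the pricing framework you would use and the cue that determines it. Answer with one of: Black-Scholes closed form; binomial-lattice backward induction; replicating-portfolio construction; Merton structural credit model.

framework: binomial-lattice backward induction

Key observation: with exercise allowed before expiry on a discrete up/down model (9 steps from spot 125.04), the strike-108.84 put's value must be rolled back through the tree testing early exercise at each node.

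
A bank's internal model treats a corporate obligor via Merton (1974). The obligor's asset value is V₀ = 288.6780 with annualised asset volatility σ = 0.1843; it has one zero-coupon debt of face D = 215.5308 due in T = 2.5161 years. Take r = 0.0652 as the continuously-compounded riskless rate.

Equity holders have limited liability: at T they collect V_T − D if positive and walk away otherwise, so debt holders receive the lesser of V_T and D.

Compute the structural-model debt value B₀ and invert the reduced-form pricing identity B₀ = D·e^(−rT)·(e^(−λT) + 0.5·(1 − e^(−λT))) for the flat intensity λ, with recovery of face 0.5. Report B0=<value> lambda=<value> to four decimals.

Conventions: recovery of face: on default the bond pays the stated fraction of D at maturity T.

Work the structural quantities from V₀ = 288.6780 against face 215.5308:
d₁ = [ln(V₀/D) + (r + σ²/2)T] / (σ√T)
   = [ln(288.6780/215.5308) + (0.0652 + 0.5·0.1843²)·2.5161] / (0.1843·√2.5161)
   = [0.292208 + 0.206781] / 0.292341 = 1.706876
d₂ = d₁ − σ√T = 1.706876 − 0.292341 = 1.414535
N(d₁) = 0.956077,  N(d₂) = 0.921398,  e^(−rT) = 0.848700
E₀ = V₀·N(d₁) − D·e^(−rT)·N(d₂)
   = 288.6780·0.956077 − 215.5308·0.848700·0.921398 = 107.455599
B₀ = V₀ − E₀ = 288.6780 − 107.455599 = 181.222401
e^(−λT) = (B₀·e^(rT)/D − 0.5)/(1 − 0.5) = (181.2224·1.178273/215.5308 − 0.5)/0.5 = 0.98142857
λ = −ln(0.98142857)/2.5161 = 0.007450

B0=181.2224 lambda=0.0075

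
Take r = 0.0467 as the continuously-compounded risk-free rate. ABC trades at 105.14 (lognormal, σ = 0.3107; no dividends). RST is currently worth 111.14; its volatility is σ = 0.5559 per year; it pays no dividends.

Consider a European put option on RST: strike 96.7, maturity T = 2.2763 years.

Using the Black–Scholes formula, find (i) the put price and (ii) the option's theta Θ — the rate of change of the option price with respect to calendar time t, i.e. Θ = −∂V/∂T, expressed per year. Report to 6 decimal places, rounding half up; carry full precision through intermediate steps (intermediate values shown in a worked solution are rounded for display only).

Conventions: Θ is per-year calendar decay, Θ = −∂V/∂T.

σ√T = 0.5559·√2.2763 = 0.838709
d₁ = (ln(S/K) + (r+σ²/2)T) / (σ√T) = (ln(111.14/96.7) + (0.0467+0.5559²/2)·2.2763) / 0.838709 = (0.139177 + 0.458020) / 0.838709 = 0.712043
d₂ = d₁ − σ√T = 0.712043 − 0.838709 = -0.126666
e^{−rT} = 0.899152
N(−d₁) = 0.238219,  N(−d₂) = 0.550398
Put price V = K·e^{−rT}·N(−d₂) − S·N(−d₁) = 47.855977 − 26.475667 = 21.380310
φ(d₁) = (1/√(2π))·e^{−d₁²/2} = 0.309610
Θ = −S·φ(d₁)·σ/(2√T) + r·K·e^{−rT}·N(−d₂) = −6.339246 + 2.234874 = -4.104372

price = 21.380310
Θ = -4.104372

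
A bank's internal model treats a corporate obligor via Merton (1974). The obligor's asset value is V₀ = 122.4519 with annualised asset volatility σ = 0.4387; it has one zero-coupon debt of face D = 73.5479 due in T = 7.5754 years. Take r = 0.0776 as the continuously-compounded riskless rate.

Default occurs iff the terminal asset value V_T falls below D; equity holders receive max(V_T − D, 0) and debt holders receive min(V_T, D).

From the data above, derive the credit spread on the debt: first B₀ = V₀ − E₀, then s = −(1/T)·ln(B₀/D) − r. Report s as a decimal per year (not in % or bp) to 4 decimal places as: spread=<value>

spread=0.0270

Equity is a call on the firm's assets struck at D = 73.5479:
d₁ = [ln(V₀/D) + (r + σ²/2)T] / (σ√T)
   = [ln(122.4519/73.5479) + (0.0776 + 0.5·0.4387²)·7.5754] / (0.4387·√7.5754)
   = [0.509781 + 1.316823] / 1.207454 = 1.512774
d₂ = d₁ − σ√T = 1.512774 − 1.207454 = 0.305321
N(d₁) = 0.934831,  N(d₂) = 0.619939,  e^(−rT) = 0.555520
E₀ = V₀·N(d₁) − D·e^(−rT)·N(d₂)
   = 122.4519·0.934831 − 73.5479·0.555520·0.619939 = 89.142848
B₀ = V₀ − E₀ = 122.4519 − 89.142848 = 33.309052
spread = −(1/T)·ln(B₀/D) − r = −(1/7.5754)·ln(33.309052/73.5479) − 0.0776 = 0.02696315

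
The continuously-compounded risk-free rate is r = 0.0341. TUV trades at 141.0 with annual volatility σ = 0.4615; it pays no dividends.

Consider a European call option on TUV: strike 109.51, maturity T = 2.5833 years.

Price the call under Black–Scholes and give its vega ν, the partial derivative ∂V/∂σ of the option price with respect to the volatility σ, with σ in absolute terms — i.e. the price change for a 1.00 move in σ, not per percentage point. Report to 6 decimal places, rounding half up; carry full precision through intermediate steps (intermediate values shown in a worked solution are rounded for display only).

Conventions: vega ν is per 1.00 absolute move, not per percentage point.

σ√T = 0.4615·√2.5833 = 0.741753
d₁ = (ln(S/K) + (r+σ²/2)T) / (σ√T) = (ln(141.0/109.51) + (0.0341+0.4615²/2)·2.5833) / 0.741753 = (0.252744 + 0.363189) / 0.741753 = 0.830375
d₂ = d₁ − σ√T = 0.830375 − 0.741753 = 0.088623
e^{−rT} = 0.915678
N(d₁) = 0.796837,  N(d₂) = 0.535309
Call price V = S·N(d₁) − K·e^{−rT}·N(d₂) = 112.353971 − 53.678596 = 58.675375
φ(d₁) = (1/√(2π))·e^{−d₁²/2} = 0.282606
ν = S·φ(d₁)·√T = 64.045493

price = 58.675375
ν = 64.045493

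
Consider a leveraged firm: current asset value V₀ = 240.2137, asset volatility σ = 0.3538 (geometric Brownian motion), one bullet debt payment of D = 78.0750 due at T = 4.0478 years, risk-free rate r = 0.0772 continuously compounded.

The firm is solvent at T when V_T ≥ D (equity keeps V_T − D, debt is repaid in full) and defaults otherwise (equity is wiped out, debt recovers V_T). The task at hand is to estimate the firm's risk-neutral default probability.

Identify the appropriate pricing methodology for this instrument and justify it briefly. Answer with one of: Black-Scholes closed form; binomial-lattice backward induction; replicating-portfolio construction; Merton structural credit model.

framework: Merton structural credit model

Key observation: with the firm-asset dynamics (V₀ = 240.2137) and a single zero-coupon liability of face 78.0750 given, debt value, spread, and default probability all derive from the option view of the balance sheet.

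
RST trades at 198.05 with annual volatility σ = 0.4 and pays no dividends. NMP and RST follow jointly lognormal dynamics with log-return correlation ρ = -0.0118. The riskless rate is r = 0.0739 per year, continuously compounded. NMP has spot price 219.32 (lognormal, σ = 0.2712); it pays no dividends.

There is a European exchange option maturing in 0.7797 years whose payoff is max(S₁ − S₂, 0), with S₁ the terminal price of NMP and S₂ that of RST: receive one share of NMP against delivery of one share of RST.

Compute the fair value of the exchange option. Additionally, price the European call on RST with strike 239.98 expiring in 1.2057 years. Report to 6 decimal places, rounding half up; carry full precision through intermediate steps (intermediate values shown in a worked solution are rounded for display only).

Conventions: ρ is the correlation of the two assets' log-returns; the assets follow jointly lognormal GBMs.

exchange price = 47.064700
price(RST call K=239.98) = 26.531071

σ_eff = √(σ₁² + σ₂² − 2ρσ₁σ₂) = √(0.2712² + 0.4² − 2·-0.0118·0.2712·0.4) = 0.485911
d₁ = (ln(S₁/S₂) + (q₂ − q₁ + σ_eff²/2)T) / (σ_eff√T) = (ln(219.32/198.05) + (0.0 − 0.0 + 0.118055)·0.7797) / 0.429063 = 0.452288
d₂ = d₁ − σ_eff√T = 0.452288 − 0.429063 = 0.023225
N(d₁) = 0.674469,  N(d₂) = 0.509265
V = S₁·e^{−q₁T}·N(d₁) − S₂·e^{−q₂T}·N(d₂) = 147.924561 − 100.859861 = 47.064700
[vanilla: RST call K=239.98]
σ√T = 0.4·√1.2057 = 0.439217
d₁ = (ln(S/K) + (r+σ²/2)T) / (σ√T) = (ln(198.05/239.98) + (0.0739+0.4²/2)·1.2057) / 0.439217 = (-0.192036 + 0.185557) / 0.439217 = -0.014751
d₂ = d₁ − σ√T = -0.014751 − 0.439217 = -0.453968
e^{−rT} = 0.914753
N(d₁) = 0.494115,  N(d₂) = 0.324926
price = S·N(d₁) − K·e^{−rT}·N(d₂) = 97.859570 − 71.328499 = 26.531071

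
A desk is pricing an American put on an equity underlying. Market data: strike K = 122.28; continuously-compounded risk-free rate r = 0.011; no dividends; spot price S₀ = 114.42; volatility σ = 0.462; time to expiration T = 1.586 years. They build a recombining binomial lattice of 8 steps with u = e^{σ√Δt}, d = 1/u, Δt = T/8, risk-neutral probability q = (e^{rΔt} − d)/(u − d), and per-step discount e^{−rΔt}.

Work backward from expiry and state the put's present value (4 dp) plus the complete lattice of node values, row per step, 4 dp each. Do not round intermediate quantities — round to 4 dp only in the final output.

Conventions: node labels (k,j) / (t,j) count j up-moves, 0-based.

params: Δt=0.19825 u=1.22839 d=0.81407 q=0.45402 e^(-rΔt)=0.99782
t_8 payoffs: 100.2099 88.9774 72.0281 46.4524 7.8600 0.0000 0.0000 0.0000 0.0000
k=7: node(7,0) S=27.1107 payoff=95.1693 vs cont=94.9029 → 95.1693 [stop]  node(7,1) S=40.9087 payoff=81.3713 vs cont=81.1050 → 81.3713 [stop]  node(7,2) S=61.7291 payoff=60.5509 vs cont=60.2845 → 60.5509 [stop]  node(7,3) S=93.1461 payoff=29.1339 vs cont=28.8675 → 29.1339 [stop]  node(7,4) S=140.5527 payoff=0.0000 vs cont=4.2820 → 4.2820 [wait]  node(7,5) S=212.0869 payoff=0.0000 vs cont=0.0000 → 0.0000 [wait]  node(7,6) S=320.0284 payoff=0.0000 vs cont=0.0000 → 0.0000 [wait]  node(7,7) S=482.9066 payoff=0.0000 vs cont=0.0000 → 0.0000 [wait]
k=6: node(6,0) S=33.3026 payoff=88.9774 vs cont=88.7110 → 88.9774 [stop]  node(6,1) S=50.2519 payoff=72.0281 vs cont=71.7617 → 72.0281 [stop]  node(6,2) S=75.8276 payoff=46.4524 vs cont=46.1860 → 46.4524 [stop]  node(6,3) S=114.4200 payoff=7.8600 vs cont=17.8117 → 17.8117 [wait]  node(6,4) S=172.6540 payoff=0.0000 vs cont=2.3328 → 2.3328 [wait]  node(6,5) S=260.5261 payoff=0.0000 vs cont=0.0000 → 0.0000 [wait]  node(6,6) S=393.1206 payoff=0.0000 vs cont=0.0000 → 0.0000 [wait]
k=5: node(5,0) S=40.9087 payoff=81.3713 vs cont=81.1050 → 81.3713 [stop]  node(5,1) S=61.7291 payoff=60.5509 vs cont=60.2845 → 60.5509 [stop]  node(5,2) S=93.1461 payoff=29.1339 vs cont=33.3760 → 33.3760 [wait]  node(5,3) S=140.5527 payoff=0.0000 vs cont=10.7604 → 10.7604 [wait]  node(5,4) S=212.0869 payoff=0.0000 vs cont=1.2709 → 1.2709 [wait]  node(5,5) S=320.0284 payoff=0.0000 vs cont=0.0000 → 0.0000 [wait]
k=4: node(4,0) S=50.2519 payoff=72.0281 vs cont=71.7617 → 72.0281 [stop]  node(4,1) S=75.8276 payoff=46.4524 vs cont=48.1078 → 48.1078 [wait]  node(4,2) S=114.4200 payoff=7.8600 vs cont=23.0577 → 23.0577 [wait]  node(4,3) S=172.6540 payoff=0.0000 vs cont=6.4379 → 6.4379 [wait]  node(4,4) S=260.5261 payoff=0.0000 vs cont=0.6924 → 0.6924 [wait]
k=3: node(3,0) S=61.7291 payoff=60.5509 vs cont=61.0345 → 61.0345 [wait]  node(3,1) S=93.1461 payoff=29.1339 vs cont=36.6545 → 36.6545 [wait]  node(3,2) S=140.5527 payoff=0.0000 vs cont=15.4781 → 15.4781 [wait]  node(3,3) S=212.0869 payoff=0.0000 vs cont=3.8210 → 3.8210 [wait]
k=2: node(2,0) S=75.8276 payoff=46.4524 vs cont=49.8566 → 49.8566 [wait]  node(2,1) S=114.4200 payoff=7.8600 vs cont=26.9810 → 26.9810 [wait]  node(2,2) S=172.6540 payoff=0.0000 vs cont=10.1633 → 10.1633 [wait]
k=1: node(1,0) S=93.1461 payoff=29.1339 vs cont=39.3845 → 39.3845 [wait]  node(1,1) S=140.5527 payoff=0.0000 vs cont=19.3032 → 19.3032 [wait]
k=0: node(0,0) S=114.4200 payoff=7.8600 vs cont=30.2012 → 30.2012 [wait]

price = 30.2012
tree:
30.2012
39.3845 19.3032
49.8566 26.9810 10.1633
61.0345 36.6545 15.4781 3.8210
72.0281 48.1078 23.0577 6.4379 0.6924
81.3713 60.5509 33.3760 10.7604 1.2709 0.0000
88.9774 72.0281 46.4524 17.8117 2.3328 0.0000 0.0000
95.1693 81.3713 60.5509 29.1339 4.2820 0.0000 0.0000 0.0000
100.2099 88.9774 72.0281 46.4524 7.8600 0.0000 0.0000 0.0000 0.0000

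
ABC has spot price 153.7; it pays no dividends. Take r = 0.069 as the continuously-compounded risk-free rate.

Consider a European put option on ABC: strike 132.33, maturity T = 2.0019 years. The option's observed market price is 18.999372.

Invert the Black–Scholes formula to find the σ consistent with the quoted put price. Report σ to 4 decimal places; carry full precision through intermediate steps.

sigma = 0.4716

At σ = 0.4716 the Black–Scholes value reproduces the quote:
σ√T = 0.4716·√2.0019 = 0.667260
d₁ = (ln(S/K) + (r+σ²/2)T) / (σ√T) = (ln(153.7/132.33) + (0.069+0.4716²/2)·2.0019) / 0.667260 = (0.149704 + 0.360749) / 0.667260 = 0.764999
d₂ = d₁ − σ√T = 0.764999 − 0.667260 = 0.097739
e^{−rT} = 0.870984
N(−d₁) = 0.222136,  N(−d₂) = 0.461070
V = K·e^{−rT}·N(−d₂) − S·N(−d₁) = 53.141708 − 34.142336 = 18.999372 (the observed quote) — the price is monotone increasing in volatility, hence this σ is the only solution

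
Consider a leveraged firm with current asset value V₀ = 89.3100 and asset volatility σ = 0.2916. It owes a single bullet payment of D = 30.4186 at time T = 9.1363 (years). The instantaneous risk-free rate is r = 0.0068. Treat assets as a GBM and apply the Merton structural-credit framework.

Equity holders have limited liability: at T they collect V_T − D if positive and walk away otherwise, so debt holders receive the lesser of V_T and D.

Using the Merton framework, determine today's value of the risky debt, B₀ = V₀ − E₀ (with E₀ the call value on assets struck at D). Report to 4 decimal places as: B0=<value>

B0=26.6592

Equity is a call on the firm's assets struck at D = 30.4186:
d₁ = [ln(V₀/D) + (r + σ²/2)T] / (σ√T)
   = [ln(89.3100/30.4186) + (0.0068 + 0.5·0.2916²)·9.1363] / (0.2916·√9.1363)
   = [1.077059 + 0.450559] / 0.881399 = 1.733174
d₂ = d₁ − σ√T = 1.733174 − 0.881399 = 0.851775
N(d₁) = 0.958468,  N(d₂) = 0.802830,  e^(−rT) = 0.939764
E₀ = V₀·N(d₁) − D·e^(−rT)·N(d₂)
   = 89.3100·0.958468 − 30.4186·0.939764·0.802830 = 62.650796
B₀ = V₀ − E₀ = 89.3100 − 62.650796 = 26.659204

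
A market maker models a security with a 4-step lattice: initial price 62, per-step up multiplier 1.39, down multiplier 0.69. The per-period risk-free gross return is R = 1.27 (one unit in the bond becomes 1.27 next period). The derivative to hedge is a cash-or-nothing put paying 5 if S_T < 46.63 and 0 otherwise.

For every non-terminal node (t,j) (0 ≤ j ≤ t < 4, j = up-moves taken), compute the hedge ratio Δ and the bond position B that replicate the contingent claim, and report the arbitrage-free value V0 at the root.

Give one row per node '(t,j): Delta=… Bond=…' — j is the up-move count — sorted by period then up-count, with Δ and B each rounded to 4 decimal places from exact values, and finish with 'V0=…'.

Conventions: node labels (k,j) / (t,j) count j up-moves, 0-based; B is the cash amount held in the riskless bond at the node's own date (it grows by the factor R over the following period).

Arbitrage-free pricing uses the up-move probability p* = (R−d)/(u−d) = 0.8286, discounting each step at R = 1.27.
Terminal payoffs: V(4,0)=5.0000, V(4,1)=5.0000, V(4,2)=0.0000, V(4,3)=0.0000, V(4,4)=0.0000
Node (3,0) S=20.3676: V=(p*·5.0000+(1−p*)·5.0000)/1.27=3.9370; Δ=(5.0000−5.0000)/(28.3109−14.0536)=0.0000; B=V−Δ·S=3.9370
Node (3,1) S=41.0303: V=(p*·0.0000+(1−p*)·5.0000)/1.27=0.6749; Δ=(0.0000−5.0000)/(57.0321−28.3109)=-0.1741; B=V−Δ·S=7.8178
Node (3,2) S=82.6552: V=(p*·0.0000+(1−p*)·0.0000)/1.27=0.0000; Δ=(0.0000−0.0000)/(114.8908−57.0321)=0.0000; B=V−Δ·S=0.0000
Node (3,3) S=166.5084: V=(p*·0.0000+(1−p*)·0.0000)/1.27=0.0000; Δ=(0.0000−0.0000)/(231.4466−114.8908)=0.0000; B=V−Δ·S=0.0000
Node (2,0) S=29.5182: V=(p*·0.6749+(1−p*)·3.9370)/1.27=0.9718; Δ=(0.6749−3.9370)/(41.0303−20.3676)=-0.1579; B=V−Δ·S=5.6319
Node (2,1) S=59.4642: V=(p*·0.0000+(1−p*)·0.6749)/1.27=0.0911; Δ=(0.0000−0.6749)/(82.6552−41.0303)=-0.0162; B=V−Δ·S=1.0553
Node (2,2) S=119.7902: V=(p*·0.0000+(1−p*)·0.0000)/1.27=0.0000; Δ=(0.0000−0.0000)/(166.5084−82.6552)=0.0000; B=V−Δ·S=0.0000
Node (1,0) S=42.7800: V=(p*·0.0911+(1−p*)·0.9718)/1.27=0.1906; Δ=(0.0911−0.9718)/(59.4642−29.5182)=-0.0294; B=V−Δ·S=1.4487
Node (1,1) S=86.1800: V=(p*·0.0000+(1−p*)·0.0911)/1.27=0.0123; Δ=(0.0000−0.0911)/(119.7902−59.4642)=-0.0015; B=V−Δ·S=0.1424
Node (0,0) S=62.0000: V=(p*·0.0123+(1−p*)·0.1906)/1.27=0.0338; Δ=(0.0123−0.1906)/(86.1800−42.7800)=-0.0041; B=V−Δ·S=0.2885
Check: Δ(0,0)·S0 + B(0,0) = 0.0338 = V0.

(0,0): Delta=-0.0041 Bond=0.2885
(1,0): Delta=-0.0294 Bond=1.4487
(1,1): Delta=-0.0015 Bond=0.1424
(2,0): Delta=-0.1579 Bond=5.6319
(2,1): Delta=-0.0162 Bond=1.0553
(2,2): Delta=0.0000 Bond=0.0000
(3,0): Delta=0.0000 Bond=3.9370
(3,1): Delta=-0.1741 Bond=7.8178
(3,2): Delta=0.0000 Bond=0.0000
(3,3): Delta=0.0000 Bond=0.0000
V0=0.0338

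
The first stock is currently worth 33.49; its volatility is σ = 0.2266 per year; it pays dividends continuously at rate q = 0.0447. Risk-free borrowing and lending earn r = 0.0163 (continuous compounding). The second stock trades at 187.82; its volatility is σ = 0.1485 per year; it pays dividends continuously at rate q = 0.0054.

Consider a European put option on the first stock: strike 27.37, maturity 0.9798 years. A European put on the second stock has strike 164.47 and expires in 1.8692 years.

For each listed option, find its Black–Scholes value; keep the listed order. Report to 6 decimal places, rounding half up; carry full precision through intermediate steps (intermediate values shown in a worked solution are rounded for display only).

price(the first stock put K=27.37) = 0.823846
price(the second stock put K=164.47) = 4.539522

[the first stock put K=27.37]
σ√T = 0.2266·√0.9798 = 0.224300
d₁ = (ln(S/K) + (r−q+σ²/2)T) / (σ√T) = (ln(33.49/27.37) + (0.0163−0.0447+0.2266²/2)·0.9798) / 0.224300 = (0.201799 − 0.002671) / 0.224300 = 0.887778
d₂ = d₁ − σ√T = 0.887778 − 0.224300 = 0.663478
e^{−rT} = 0.984156
e^{−qT} = 0.957148
N(−d₁) = 0.187330,  N(−d₂) = 0.253512
price = K·e^{−rT}·N(−d₂) − S·e^{−qT}·N(−d₁) = 6.828696 − 6.004850 = 0.823846
[the second stock put K=164.47]
σ√T = 0.1485·√1.8692 = 0.203027
d₁ = (ln(S/K) + (r−q+σ²/2)T) / (σ√T) = (ln(187.82/164.47) + (0.0163−0.0054+0.1485²/2)·1.8692) / 0.203027 = (0.132756 + 0.040984) / 0.203027 = 0.855748
d₂ = d₁ − σ√T = 0.855748 − 0.203027 = 0.652721
e^{−rT} = 0.969992
e^{−qT} = 0.989957
N(−d₁) = 0.196069,  N(−d₂) = 0.256968
price = K·e^{−rT}·N(−d₂) − S·e^{−qT}·N(−d₁) = 40.995283 − 36.455761 = 4.539522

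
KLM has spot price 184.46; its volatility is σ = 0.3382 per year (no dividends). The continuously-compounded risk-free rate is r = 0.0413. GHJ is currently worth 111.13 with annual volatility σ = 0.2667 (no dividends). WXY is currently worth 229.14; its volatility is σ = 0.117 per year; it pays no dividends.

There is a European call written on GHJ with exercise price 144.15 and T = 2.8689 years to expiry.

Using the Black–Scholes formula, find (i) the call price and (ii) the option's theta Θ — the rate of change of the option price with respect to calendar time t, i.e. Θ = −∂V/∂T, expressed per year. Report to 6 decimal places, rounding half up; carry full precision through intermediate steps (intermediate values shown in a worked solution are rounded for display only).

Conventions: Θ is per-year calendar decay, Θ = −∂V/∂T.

price = 13.935378
Θ = -5.035848

σ√T = 0.2667·√2.8689 = 0.451732
d₁ = (ln(S/K) + (r+σ²/2)T) / (σ√T) = (ln(111.13/144.15) + (0.0413+0.2667²/2)·2.8689) / 0.451732 = (-0.260154 + 0.220516) / 0.451732 = -0.087745
d₂ = d₁ − σ√T = -0.087745 − 0.451732 = -0.539477
e^{−rT} = 0.888265
N(d₁) = 0.465040,  N(d₂) = 0.294779
Call price V = S·N(d₁) − K·e^{−rT}·N(d₂) = 51.679848 − 37.744469 = 13.935378
φ(d₁) = (1/√(2π))·e^{−d₁²/2} = 0.397409
Θ = −S·φ(d₁)·σ/(2√T) − r·K·e^{−rT}·N(d₂) = −3.477001 − 1.558847 = -5.035848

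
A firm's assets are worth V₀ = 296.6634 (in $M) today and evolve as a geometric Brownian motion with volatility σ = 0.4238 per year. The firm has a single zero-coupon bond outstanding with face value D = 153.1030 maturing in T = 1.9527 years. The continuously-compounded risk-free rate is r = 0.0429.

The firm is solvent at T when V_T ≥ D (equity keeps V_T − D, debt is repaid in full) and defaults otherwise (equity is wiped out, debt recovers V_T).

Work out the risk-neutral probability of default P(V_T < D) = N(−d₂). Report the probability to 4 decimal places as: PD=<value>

PD=0.1679

Apply the equity-as-call identities (strike 153.1030, horizon 1.9527 years):
d₁ = [ln(V₀/D) + (r + σ²/2)T] / (σ√T)
   = [ln(296.6634/153.1030) + (0.0429 + 0.5·0.4238²)·1.9527] / (0.4238·√1.9527)
   = [0.661487 + 0.259130] / 0.592214 = 1.554534
d₂ = d₁ − σ√T = 1.554534 − 0.592214 = 0.962320
risk-neutral PD = N(−d₂) = N(-0.962320) = 0.167944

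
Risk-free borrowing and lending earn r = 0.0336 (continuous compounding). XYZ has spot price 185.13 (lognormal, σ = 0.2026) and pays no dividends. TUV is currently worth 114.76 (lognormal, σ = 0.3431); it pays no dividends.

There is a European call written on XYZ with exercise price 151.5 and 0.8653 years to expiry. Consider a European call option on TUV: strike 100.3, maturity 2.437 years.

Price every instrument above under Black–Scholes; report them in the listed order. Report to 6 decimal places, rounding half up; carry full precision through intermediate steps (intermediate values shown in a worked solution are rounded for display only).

[XYZ call K=151.5]
σ√T = 0.2026·√0.8653 = 0.188462
d₁ = (ln(S/K) + (r+σ²/2)T) / (σ√T) = (ln(185.13/151.5) + (0.0336+0.2026²/2)·0.8653) / 0.188462 = (0.200473 + 0.046833) / 0.188462 = 1.312234
d₂ = d₁ − σ√T = 1.312234 − 0.188462 = 1.123772
e^{−rT} = 0.971345
N(d₁) = 0.905279,  N(d₂) = 0.869445
price = S·N(d₁) − K·e^{−rT}·N(d₂) = 167.594367 − 127.946411 = 39.647956
[TUV call K=100.3]
σ√T = 0.3431·√2.437 = 0.535610
d₁ = (ln(S/K) + (r+σ²/2)T) / (σ√T) = (ln(114.76/100.3) + (0.0336+0.3431²/2)·2.437) / 0.535610 = (0.134677 + 0.225322) / 0.535610 = 0.672130
d₂ = d₁ − σ√T = 0.672130 − 0.535610 = 0.136520
e^{−rT} = 0.921380
N(d₁) = 0.749250,  N(d₂) = 0.554295
price = S·N(d₁) − K·e^{−rT}·N(d₂) = 85.983877 − 51.224824 = 34.759054

price(XYZ call K=151.5) = 39.647956
price(TUV call K=100.3) = 34.759054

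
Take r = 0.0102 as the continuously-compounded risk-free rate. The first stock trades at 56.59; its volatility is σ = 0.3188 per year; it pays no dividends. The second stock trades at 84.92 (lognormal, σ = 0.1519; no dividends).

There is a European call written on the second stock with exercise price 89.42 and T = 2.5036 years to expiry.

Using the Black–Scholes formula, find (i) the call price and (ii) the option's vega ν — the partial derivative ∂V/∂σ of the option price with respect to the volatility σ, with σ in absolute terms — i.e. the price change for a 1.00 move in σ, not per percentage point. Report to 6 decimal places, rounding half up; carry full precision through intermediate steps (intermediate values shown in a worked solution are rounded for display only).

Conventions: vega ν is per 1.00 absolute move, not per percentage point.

σ√T = 0.1519·√2.5036 = 0.240348
d₁ = (ln(S/K) + (r+σ²/2)T) / (σ√T) = (ln(84.92/89.42) + (0.0102+0.1519²/2)·2.5036) / 0.240348 = (-0.051635 + 0.054420) / 0.240348 = 0.011590
d₂ = d₁ − σ√T = 0.011590 − 0.240348 = -0.228758
e^{−rT} = 0.974787
N(d₁) = 0.504623,  N(d₂) = 0.409528
Call price V = S·N(d₁) − K·e^{−rT}·N(d₂) = 42.852625 − 35.696714 = 7.155912
φ(d₁) = (1/√(2π))·e^{−d₁²/2} = 0.398915
ν = S·φ(d₁)·√T = 53.601057

price = 7.155912
ν = 53.601057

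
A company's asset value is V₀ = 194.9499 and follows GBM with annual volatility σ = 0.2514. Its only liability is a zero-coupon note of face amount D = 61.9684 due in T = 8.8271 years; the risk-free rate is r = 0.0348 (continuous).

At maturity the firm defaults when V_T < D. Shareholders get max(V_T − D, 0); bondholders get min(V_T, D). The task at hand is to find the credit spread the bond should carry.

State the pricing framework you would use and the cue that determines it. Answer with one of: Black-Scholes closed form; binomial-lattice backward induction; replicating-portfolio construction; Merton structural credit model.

framework: Merton structural credit model

Key observation: the question is about default risk generated by asset-value dynamics against a debt face of 61.9684 — the structural framework prices exactly that.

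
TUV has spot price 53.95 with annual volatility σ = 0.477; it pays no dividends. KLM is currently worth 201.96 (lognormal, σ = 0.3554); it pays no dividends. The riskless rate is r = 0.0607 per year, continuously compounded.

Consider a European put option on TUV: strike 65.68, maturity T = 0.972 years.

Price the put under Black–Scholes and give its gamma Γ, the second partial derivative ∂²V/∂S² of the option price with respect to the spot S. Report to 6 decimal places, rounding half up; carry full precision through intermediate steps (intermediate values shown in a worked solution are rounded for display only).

price = 15.202555
Γ = 0.015698

σ√T = 0.477·√0.972 = 0.470275
d₁ = (ln(S/K) + (r+σ²/2)T) / (σ√T) = (ln(53.95/65.68) + (0.0607+0.477²/2)·0.972) / 0.470275 = (-0.196737 + 0.169579) / 0.470275 = -0.057748
d₂ = d₁ − σ√T = -0.057748 − 0.470275 = -0.528022
e^{−rT} = 0.942706
N(−d₁) = 0.523025,  N(−d₂) = 0.701258
Put price V = K·e^{−rT}·N(−d₂) − S·N(−d₁) = 43.419765 − 28.217210 = 15.202555
φ(d₁) = (1/√(2π))·e^{−d₁²/2} = 0.398278
Γ = φ(d₁) / (S·σ·√T) = 0.015698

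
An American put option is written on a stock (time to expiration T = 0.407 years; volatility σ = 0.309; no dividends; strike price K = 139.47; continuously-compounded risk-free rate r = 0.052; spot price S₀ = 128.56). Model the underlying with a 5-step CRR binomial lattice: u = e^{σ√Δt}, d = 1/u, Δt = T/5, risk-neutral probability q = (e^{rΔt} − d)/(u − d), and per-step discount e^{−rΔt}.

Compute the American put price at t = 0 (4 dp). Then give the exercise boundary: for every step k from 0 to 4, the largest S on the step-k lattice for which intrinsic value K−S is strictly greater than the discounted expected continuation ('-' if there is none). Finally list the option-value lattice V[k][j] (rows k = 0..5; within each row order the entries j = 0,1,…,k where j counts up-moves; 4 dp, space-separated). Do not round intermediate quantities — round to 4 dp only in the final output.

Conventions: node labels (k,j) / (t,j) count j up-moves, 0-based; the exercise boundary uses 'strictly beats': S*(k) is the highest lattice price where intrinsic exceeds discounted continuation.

Δt=0.08140, u=1.09216, d=0.91561, q=0.50200, disc=e^(-rΔt)=0.99578
k=5 terminal: V=max(K-S,0) → 56.7388 40.7866 21.7586 0.0000 0.0000 0.0000
k=4: j=0 S=90.3559 intr=49.1141 cont=48.5250 V=49.1141[EX]; j=1 S=107.7783 intr=31.6917 cont=31.1026 V=31.6917[EX]; j=2 S=128.5600 intr=10.9100 cont=10.7900 V=10.9100[EX]; j=3 S=153.3488 intr=0.0000 cont=0.0000 V=0.0000[hold]; j=4 S=182.9175 intr=0.0000 cont=0.0000 V=0.0000[hold]  S*(4)=128.5600
k=3: j=0 S=98.6834 intr=40.7866 cont=40.1975 V=40.7866[EX]; j=1 S=117.7114 intr=21.7586 cont=21.1695 V=21.7586[EX]; j=2 S=140.4084 intr=0.0000 cont=5.4102 V=5.4102[hold]; j=3 S=167.4819 intr=0.0000 cont=0.0000 V=0.0000[hold]  S*(3)=117.7114
k=2: j=0 S=107.7783 intr=31.6917 cont=31.1026 V=31.6917[EX]; j=1 S=128.5600 intr=10.9100 cont=13.4945 V=13.4945[hold]; j=2 S=153.3488 intr=0.0000 cont=2.6829 V=2.6829[hold]  S*(2)=107.7783
k=1: j=0 S=117.7114 intr=21.7586 cont=22.4614 V=22.4614[hold]; j=1 S=140.4084 intr=0.0000 cont=8.0330 V=8.0330[hold]  S*(1)=-
k=0: j=0 S=128.5600 intr=10.9100 cont=15.1541 V=15.1541[hold]  S*(0)=-

price = 15.1541
boundary = - - 107.7783 117.7114 128.5600
tree:
15.1541
22.4614 8.0330
31.6917 13.4945 2.6829
40.7866 21.7586 5.4102 0.0000
49.1141 31.6917 10.9100 0.0000 0.0000
56.7388 40.7866 21.7586 0.0000 0.0000 0.0000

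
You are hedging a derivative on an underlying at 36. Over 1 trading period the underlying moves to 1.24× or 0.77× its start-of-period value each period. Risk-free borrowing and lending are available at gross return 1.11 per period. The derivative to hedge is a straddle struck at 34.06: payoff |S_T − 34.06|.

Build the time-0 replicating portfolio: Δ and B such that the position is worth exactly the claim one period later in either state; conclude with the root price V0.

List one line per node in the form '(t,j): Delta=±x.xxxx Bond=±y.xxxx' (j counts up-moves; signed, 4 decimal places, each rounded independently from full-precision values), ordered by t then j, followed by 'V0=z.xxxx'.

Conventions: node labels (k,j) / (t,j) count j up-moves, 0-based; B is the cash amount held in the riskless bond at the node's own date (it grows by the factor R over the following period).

(0,0): Delta=0.2506 Bond=-0.5463
V0=8.4750

Risk-neutral probability p* = (R−d)/(u−d) = (1.11−0.77)/(1.24−0.77) = 0.7234.
Expiry values: V(1,0)=6.3400, V(1,1)=10.5800
  t=0,j=0: stock 36.0000 → up 44.6400 (V=10.5800), down 27.7200 (V=6.3400). Price 8.4750; hedge Δ=0.2506, bond B=-0.5463.
Sanity check at the root: Δ(0,0)·S0 + B(0,0) reproduces V0 = 8.4750.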